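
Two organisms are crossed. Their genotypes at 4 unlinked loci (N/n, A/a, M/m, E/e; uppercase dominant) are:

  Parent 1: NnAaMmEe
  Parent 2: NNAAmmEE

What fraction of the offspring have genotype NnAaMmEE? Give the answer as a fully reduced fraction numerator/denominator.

NnAaMmEe gametes: NAME×1, NAMe×1, NAmE×1, NAme×1, NaME×1, NaMe×1, NamE×1, Name×1, nAME×1, nAMe×1, nAmE×1, nAme×1, naME×1, naMe×1, namE×1, name×1
NNAAmmEE gametes: NAmE×16
NnAaMmEe×NNAAmmEE grid (16·16=256): NNAAMmEE=16 NNAAMmEe=16 NNAAmmEE=16 NNAAmmEe=16 NNAaMmEE=16 NNAaMmEe=16 NNAammEE=16 NNAammEe=16 NnAAMmEE=16 NnAAMmEe=16 NnAAmmEE=16 NnAAmmEe=16 NnAaMmEE=16 NnAaMmEe=16 NnAammEE=16 NnAammEe=16
NnAaMmEE hits 16/256; gcd=16; 16÷16/256÷16 = 1/16

P(NnAaMmEE) = 1/16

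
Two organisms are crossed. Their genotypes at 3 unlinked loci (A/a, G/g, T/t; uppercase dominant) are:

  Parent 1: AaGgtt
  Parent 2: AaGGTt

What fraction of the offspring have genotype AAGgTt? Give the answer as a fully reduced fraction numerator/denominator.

AaGgtt gametes: AGt×2, Agt×2, aGt×2, agt×2
AaGGTt gametes: AGT×2, AGt×2, aGT×2, aGt×2
AaGgtt×AaGGTt grid (8·8=64): AAGGTt=4 AAGGtt=4 AAGgTt=4 AAGgtt=4 AaGGTt=8 AaGGtt=8 AaGgTt=8 AaGgtt=8 aaGGTt=4 aaGGtt=4 aaGgTt=4 aaGgtt=4
AAGgTt hits 4/64; gcd=4; 4÷4/64÷4 = 1/16

P(AAGgTt) = 1/16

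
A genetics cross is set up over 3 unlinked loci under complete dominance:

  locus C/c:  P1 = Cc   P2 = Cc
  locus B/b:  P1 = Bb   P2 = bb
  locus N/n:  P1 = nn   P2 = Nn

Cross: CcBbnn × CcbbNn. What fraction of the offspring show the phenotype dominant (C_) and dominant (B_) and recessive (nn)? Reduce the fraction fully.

P(C_ B_ nn) = 3/16

CcBbnn gametes: CBn×2, Cbn×2, cBn×2, cbn×2
CcbbNn gametes: CbN×2, Cbn×2, cbN×2, cbn×2
CcBbnn×CcbbNn grid (8·8=64): CCBbNn=4 CCBbnn=4 CCbbNn=4 CCbbnn=4 CcBbNn=8 CcBbnn=8 CcbbNn=8 Ccbbnn=8 ccBbNn=4 ccBbnn=4 ccbbNn=4 ccbbnn=4
C_ B_ nn hits 12/64; gcd=4; 12÷4/64÷4 = 3/16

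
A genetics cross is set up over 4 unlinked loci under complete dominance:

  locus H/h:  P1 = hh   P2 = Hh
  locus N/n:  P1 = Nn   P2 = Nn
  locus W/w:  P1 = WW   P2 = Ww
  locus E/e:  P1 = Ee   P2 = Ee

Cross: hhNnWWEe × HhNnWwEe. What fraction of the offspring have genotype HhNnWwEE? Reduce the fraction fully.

P(HhNnWwEE) = 1/32

hhNnWWEe gametes: hNWE×4, hNWe×4, hnWE×4, hnWe×4
HhNnWwEe gametes: HNWE×1, HNWe×1, HNwE×1, HNwe×1, HnWE×1, HnWe×1, HnwE×1, Hnwe×1, hNWE×1, hNWe×1, hNwE×1, hNwe×1, hnWE×1, hnWe×1, hnwE×1, hnwe×1
hhNnWWEe×HhNnWwEe grid (16·16=256): HhNNWWEE=4 HhNNWWEe=8 HhNNWWee=4 HhNNWwEE=4 HhNNWwEe=8 HhNNWwee=4 HhNnWWEE=8 HhNnWWEe=16 HhNnWWee=8 HhNnWwEE=8 HhNnWwEe=16 HhNnWwee=8 HhnnWWEE=4 HhnnWWEe=8 HhnnWWee=4 HhnnWwEE=4 HhnnWwEe=8 HhnnWwee=4 hhNNWWEE=4 hhNNWWEe=8 hhNNWWee=4 hhNNWwEE=4 hhNNWwEe=8 hhNNWwee=4 hhNnWWEE=8 hhNnWWEe=16 hhNnWWee=8 hhNnWwEE=8 hhNnWwEe=16 hhNnWwee=8 hhnnWWEE=4 hhnnWWEe=8 hhnnWWee=4 hhnnWwEE=4 hhnnWwEe=8 hhnnWwee=4
HhNnWwEE hits 8/256; gcd=8; 8÷8/256÷8 = 1/32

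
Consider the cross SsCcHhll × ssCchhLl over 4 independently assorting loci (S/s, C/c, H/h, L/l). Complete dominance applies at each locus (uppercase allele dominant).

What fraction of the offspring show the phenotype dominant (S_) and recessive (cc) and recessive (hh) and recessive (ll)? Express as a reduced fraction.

P(S_ cc hh ll) = 1/32

SsCcHhll gametes: SCHl×2, SChl×2, ScHl×2, Schl×2, sCHl×2, sChl×2, scHl×2, schl×2
ssCchhLl gametes: sChL×4, sChl×4, schL×4, schl×4
SsCcHhll×ssCchhLl grid (16·16=256): SsCCHhLl=8 SsCCHhll=8 SsCChhLl=8 SsCChhll=8 SsCcHhLl=16 SsCcHhll=16 SsCchhLl=16 SsCchhll=16 SsccHhLl=8 SsccHhll=8 SscchhLl=8 Sscchhll=8 ssCCHhLl=8 ssCCHhll=8 ssCChhLl=8 ssCChhll=8 ssCcHhLl=16 ssCcHhll=16 ssCchhLl=16 ssCchhll=16 ssccHhLl=8 ssccHhll=8 sscchhLl=8 sscchhll=8
S_ cc hh ll hits 8/256; gcd=8; 8÷8/256÷8 = 1/32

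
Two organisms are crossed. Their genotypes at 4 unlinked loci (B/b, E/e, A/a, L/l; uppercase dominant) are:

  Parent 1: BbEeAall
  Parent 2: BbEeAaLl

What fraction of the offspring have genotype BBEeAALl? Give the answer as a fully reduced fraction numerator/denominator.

P(BBEeAALl) = 1/64

BbEeAall gametes: BEAl×2, BEal×2, BeAl×2, Beal×2, bEAl×2, bEal×2, beAl×2, beal×2
BbEeAaLl gametes: BEAL×1, BEAl×1, BEaL×1, BEal×1, BeAL×1, BeAl×1, BeaL×1, Beal×1, bEAL×1, bEAl×1, bEaL×1, bEal×1, beAL×1, beAl×1, beaL×1, beal×1
BbEeAall×BbEeAaLl grid (16·16=256): BBEEAALl=2 BBEEAAll=2 BBEEAaLl=4 BBEEAall=4 BBEEaaLl=2 BBEEaall=2 BBEeAALl=4 BBEeAAll=4 BBEeAaLl=8 BBEeAall=8 BBEeaaLl=4 BBEeaall=4 BBeeAALl=2 BBeeAAll=2 BBeeAaLl=4 BBeeAall=4 BBeeaaLl=2 BBeeaall=2 BbEEAALl=4 BbEEAAll=4 BbEEAaLl=8 BbEEAall=8 BbEEaaLl=4 BbEEaall=4 BbEeAALl=8 BbEeAAll=8 BbEeAaLl=16 BbEeAall=16 BbEeaaLl=8 BbEeaall=8 BbeeAALl=4 BbeeAAll=4 BbeeAaLl=8 BbeeAall=8 BbeeaaLl=4 Bbeeaall=4 bbEEAALl=2 bbEEAAll=2 bbEEAaLl=4 bbEEAall=4 bbEEaaLl=2 bbEEaall=2 bbEeAALl=4 bbEeAAll=4 bbEeAaLl=8 bbEeAall=8 bbEeaaLl=4 bbEeaall=4 bbeeAALl=2 bbeeAAll=2 bbeeAaLl=4 bbeeAall=4 bbeeaaLl=2 bbeeaall=2
BBEeAALl hits 4/256; gcd=4; 4÷4/256÷4 = 1/64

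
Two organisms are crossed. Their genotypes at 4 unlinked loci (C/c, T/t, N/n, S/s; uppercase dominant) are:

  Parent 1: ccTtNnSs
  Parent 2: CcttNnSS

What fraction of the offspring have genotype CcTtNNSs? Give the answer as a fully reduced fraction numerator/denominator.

ccTtNnSs gametes: cTNS×2, cTNs×2, cTnS×2, cTns×2, ctNS×2, ctNs×2, ctnS×2, ctns×2
CcttNnSS gametes: CtNS×4, CtnS×4, ctNS×4, ctnS×4
ccTtNnSs×CcttNnSS grid (16·16=256): CcTtNNSS=8 CcTtNNSs=8 CcTtNnSS=16 CcTtNnSs=16 CcTtnnSS=8 CcTtnnSs=8 CcttNNSS=8 CcttNNSs=8 CcttNnSS=16 CcttNnSs=16 CcttnnSS=8 CcttnnSs=8 ccTtNNSS=8 ccTtNNSs=8 ccTtNnSS=16 ccTtNnSs=16 ccTtnnSS=8 ccTtnnSs=8 ccttNNSS=8 ccttNNSs=8 ccttNnSS=16 ccttNnSs=16 ccttnnSS=8 ccttnnSs=8
CcTtNNSs hits 8/256; gcd=8; 8÷8/256÷8 = 1/32

P(CcTtNNSs) = 1/32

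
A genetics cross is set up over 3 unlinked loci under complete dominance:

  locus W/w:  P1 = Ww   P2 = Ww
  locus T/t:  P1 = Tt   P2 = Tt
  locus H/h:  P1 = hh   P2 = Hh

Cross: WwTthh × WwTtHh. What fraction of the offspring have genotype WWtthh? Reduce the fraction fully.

WwTthh gametes: WTh×2, Wth×2, wTh×2, wth×2
WwTtHh gametes: WTH×1, WTh×1, WtH×1, Wth×1, wTH×1, wTh×1, wtH×1, wth×1
WwTthh×WwTtHh grid (8·8=64): WWTTHh=2 WWTThh=2 WWTtHh=4 WWTthh=4 WWttHh=2 WWtthh=2 WwTTHh=4 WwTThh=4 WwTtHh=8 WwTthh=8 WwttHh=4 Wwtthh=4 wwTTHh=2 wwTThh=2 wwTtHh=4 wwTthh=4 wwttHh=2 wwtthh=2
WWtthh hits 2/64; gcd=2; 2÷2/64÷2 = 1/32

P(WWtthh) = 1/32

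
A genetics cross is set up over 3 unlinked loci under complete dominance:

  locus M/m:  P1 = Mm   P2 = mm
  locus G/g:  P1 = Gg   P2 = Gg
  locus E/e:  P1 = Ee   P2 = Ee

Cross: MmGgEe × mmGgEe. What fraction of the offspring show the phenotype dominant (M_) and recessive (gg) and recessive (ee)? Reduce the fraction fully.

MmGgEe gametes: MGE×1, MGe×1, MgE×1, Mge×1, mGE×1, mGe×1, mgE×1, mge×1
mmGgEe gametes: mGE×2, mGe×2, mgE×2, mge×2
MmGgEe×mmGgEe grid (8·8=64): MmGGEE=2 MmGGEe=4 MmGGee=2 MmGgEE=4 MmGgEe=8 MmGgee=4 MmggEE=2 MmggEe=4 Mmggee=2 mmGGEE=2 mmGGEe=4 mmGGee=2 mmGgEE=4 mmGgEe=8 mmGgee=4 mmggEE=2 mmggEe=4 mmggee=2
M_ gg ee hits 2/64; gcd=2; 2÷2/64÷2 = 1/32

P(M_ gg ee) = 1/32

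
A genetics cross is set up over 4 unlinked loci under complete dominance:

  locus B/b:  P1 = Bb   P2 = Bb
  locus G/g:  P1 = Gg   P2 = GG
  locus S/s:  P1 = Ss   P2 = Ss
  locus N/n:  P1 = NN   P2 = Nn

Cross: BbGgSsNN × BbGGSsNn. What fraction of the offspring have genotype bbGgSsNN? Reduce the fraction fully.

P(bbGgSsNN) = 1/32

BbGgSsNN gametes: BGSN×2, BGsN×2, BgSN×2, BgsN×2, bGSN×2, bGsN×2, bgSN×2, bgsN×2
BbGGSsNn gametes: BGSN×2, BGSn×2, BGsN×2, BGsn×2, bGSN×2, bGSn×2, bGsN×2, bGsn×2
BbGgSsNN×BbGGSsNn grid (16·16=256): BBGGSSNN=4 BBGGSSNn=4 BBGGSsNN=8 BBGGSsNn=8 BBGGssNN=4 BBGGssNn=4 BBGgSSNN=4 BBGgSSNn=4 BBGgSsNN=8 BBGgSsNn=8 BBGgssNN=4 BBGgssNn=4 BbGGSSNN=8 BbGGSSNn=8 BbGGSsNN=16 BbGGSsNn=16 BbGGssNN=8 BbGGssNn=8 BbGgSSNN=8 BbGgSSNn=8 BbGgSsNN=16 BbGgSsNn=16 BbGgssNN=8 BbGgssNn=8 bbGGSSNN=4 bbGGSSNn=4 bbGGSsNN=8 bbGGSsNn=8 bbGGssNN=4 bbGGssNn=4 bbGgSSNN=4 bbGgSSNn=4 bbGgSsNN=8 bbGgSsNn=8 bbGgssNN=4 bbGgssNn=4
bbGgSsNN hits 8/256; gcd=8; 8÷8/256÷8 = 1/32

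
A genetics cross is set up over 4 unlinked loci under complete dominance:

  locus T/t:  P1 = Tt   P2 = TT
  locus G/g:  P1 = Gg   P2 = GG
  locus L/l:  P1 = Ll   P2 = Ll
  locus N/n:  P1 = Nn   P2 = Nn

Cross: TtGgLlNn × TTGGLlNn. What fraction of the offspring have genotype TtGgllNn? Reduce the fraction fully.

P(TtGgllNn) = 1/32

TtGgLlNn gametes: TGLN×1, TGLn×1, TGlN×1, TGln×1, TgLN×1, TgLn×1, TglN×1, Tgln×1, tGLN×1, tGLn×1, tGlN×1, tGln×1, tgLN×1, tgLn×1, tglN×1, tgln×1
TTGGLlNn gametes: TGLN×4, TGLn×4, TGlN×4, TGln×4
TtGgLlNn×TTGGLlNn grid (16·16=256): TTGGLLNN=4 TTGGLLNn=8 TTGGLLnn=4 TTGGLlNN=8 TTGGLlNn=16 TTGGLlnn=8 TTGGllNN=4 TTGGllNn=8 TTGGllnn=4 TTGgLLNN=4 TTGgLLNn=8 TTGgLLnn=4 TTGgLlNN=8 TTGgLlNn=16 TTGgLlnn=8 TTGgllNN=4 TTGgllNn=8 TTGgllnn=4 TtGGLLNN=4 TtGGLLNn=8 TtGGLLnn=4 TtGGLlNN=8 TtGGLlNn=16 TtGGLlnn=8 TtGGllNN=4 TtGGllNn=8 TtGGllnn=4 TtGgLLNN=4 TtGgLLNn=8 TtGgLLnn=4 TtGgLlNN=8 TtGgLlNn=16 TtGgLlnn=8 TtGgllNN=4 TtGgllNn=8 TtGgllnn=4
TtGgllNn hits 8/256; gcd=8; 8÷8/256÷8 = 1/32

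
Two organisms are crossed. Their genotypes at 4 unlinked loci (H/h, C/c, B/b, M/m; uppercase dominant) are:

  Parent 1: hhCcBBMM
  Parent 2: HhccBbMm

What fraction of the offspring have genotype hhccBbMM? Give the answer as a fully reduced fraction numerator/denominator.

hhCcBBMM gametes: hCBM×8, hcBM×8
HhccBbMm gametes: HcBM×2, HcBm×2, HcbM×2, Hcbm×2, hcBM×2, hcBm×2, hcbM×2, hcbm×2
hhCcBBMM×HhccBbMm grid (16·16=256): HhCcBBMM=16 HhCcBBMm=16 HhCcBbMM=16 HhCcBbMm=16 HhccBBMM=16 HhccBBMm=16 HhccBbMM=16 HhccBbMm=16 hhCcBBMM=16 hhCcBBMm=16 hhCcBbMM=16 hhCcBbMm=16 hhccBBMM=16 hhccBBMm=16 hhccBbMM=16 hhccBbMm=16
hhccBbMM hits 16/256; gcd=16; 16÷16/256÷16 = 1/16

P(hhccBbMM) = 1/16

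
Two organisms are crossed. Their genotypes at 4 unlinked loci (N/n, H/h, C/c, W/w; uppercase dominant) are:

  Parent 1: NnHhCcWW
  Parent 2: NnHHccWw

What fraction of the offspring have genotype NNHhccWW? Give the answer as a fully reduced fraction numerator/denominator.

P(NNHhccWW) = 1/32

NnHhCcWW gametes: NHCW×2, NHcW×2, NhCW×2, NhcW×2, nHCW×2, nHcW×2, nhCW×2, nhcW×2
NnHHccWw gametes: NHcW×4, NHcw×4, nHcW×4, nHcw×4
NnHhCcWW×NnHHccWw grid (16·16=256): NNHHCcWW=8 NNHHCcWw=8 NNHHccWW=8 NNHHccWw=8 NNHhCcWW=8 NNHhCcWw=8 NNHhccWW=8 NNHhccWw=8 NnHHCcWW=16 NnHHCcWw=16 NnHHccWW=16 NnHHccWw=16 NnHhCcWW=16 NnHhCcWw=16 NnHhccWW=16 NnHhccWw=16 nnHHCcWW=8 nnHHCcWw=8 nnHHccWW=8 nnHHccWw=8 nnHhCcWW=8 nnHhCcWw=8 nnHhccWW=8 nnHhccWw=8
NNHhccWW hits 8/256; gcd=8; 8÷8/256÷8 = 1/32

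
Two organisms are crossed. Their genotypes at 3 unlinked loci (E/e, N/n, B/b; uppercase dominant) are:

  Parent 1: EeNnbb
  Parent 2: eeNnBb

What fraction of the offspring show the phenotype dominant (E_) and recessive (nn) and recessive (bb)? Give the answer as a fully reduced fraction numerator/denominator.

EeNnbb gametes: ENb×2, Enb×2, eNb×2, enb×2
eeNnBb gametes: eNB×2, eNb×2, enB×2, enb×2
EeNnbb×eeNnBb grid (8·8=64): EeNNBb=4 EeNNbb=4 EeNnBb=8 EeNnbb=8 EennBb=4 Eennbb=4 eeNNBb=4 eeNNbb=4 eeNnBb=8 eeNnbb=8 eennBb=4 eennbb=4
E_ nn bb hits 4/64; gcd=4; 4÷4/64÷4 = 1/16

P(E_ nn bb) = 1/16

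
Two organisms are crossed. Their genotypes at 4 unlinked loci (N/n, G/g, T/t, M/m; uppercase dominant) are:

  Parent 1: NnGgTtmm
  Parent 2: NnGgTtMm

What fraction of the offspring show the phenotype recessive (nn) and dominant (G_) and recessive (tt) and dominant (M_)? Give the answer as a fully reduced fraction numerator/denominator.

P(nn G_ tt M_) = 3/128

NnGgTtmm gametes: NGTm×2, NGtm×2, NgTm×2, Ngtm×2, nGTm×2, nGtm×2, ngTm×2, ngtm×2
NnGgTtMm gametes: NGTM×1, NGTm×1, NGtM×1, NGtm×1, NgTM×1, NgTm×1, NgtM×1, Ngtm×1, nGTM×1, nGTm×1, nGtM×1, nGtm×1, ngTM×1, ngTm×1, ngtM×1, ngtm×1
NnGgTtmm×NnGgTtMm grid (16·16=256): NNGGTTMm=2 NNGGTTmm=2 NNGGTtMm=4 NNGGTtmm=4 NNGGttMm=2 NNGGttmm=2 NNGgTTMm=4 NNGgTTmm=4 NNGgTtMm=8 NNGgTtmm=8 NNGgttMm=4 NNGgttmm=4 NNggTTMm=2 NNggTTmm=2 NNggTtMm=4 NNggTtmm=4 NNggttMm=2 NNggttmm=2 NnGGTTMm=4 NnGGTTmm=4 NnGGTtMm=8 NnGGTtmm=8 NnGGttMm=4 NnGGttmm=4 NnGgTTMm=8 NnGgTTmm=8 NnGgTtMm=16 NnGgTtmm=16 NnGgttMm=8 NnGgttmm=8 NnggTTMm=4 NnggTTmm=4 NnggTtMm=8 NnggTtmm=8 NnggttMm=4 Nnggttmm=4 nnGGTTMm=2 nnGGTTmm=2 nnGGTtMm=4 nnGGTtmm=4 nnGGttMm=2 nnGGttmm=2 nnGgTTMm=4 nnGgTTmm=4 nnGgTtMm=8 nnGgTtmm=8 nnGgttMm=4 nnGgttmm=4 nnggTTMm=2 nnggTTmm=2 nnggTtMm=4 nnggTtmm=4 nnggttMm=2 nnggttmm=2
nn G_ tt M_ hits 6/256; gcd=2; 6÷2/256÷2 = 3/128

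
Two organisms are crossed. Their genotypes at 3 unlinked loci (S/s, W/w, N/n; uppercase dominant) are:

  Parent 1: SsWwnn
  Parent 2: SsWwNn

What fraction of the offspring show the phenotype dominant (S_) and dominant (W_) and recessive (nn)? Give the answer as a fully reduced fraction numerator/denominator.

SsWwnn gametes: SWn×2, Swn×2, sWn×2, swn×2
SsWwNn gametes: SWN×1, SWn×1, SwN×1, Swn×1, sWN×1, sWn×1, swN×1, swn×1
SsWwnn×SsWwNn grid (8·8=64): SSWWNn=2 SSWWnn=2 SSWwNn=4 SSWwnn=4 SSwwNn=2 SSwwnn=2 SsWWNn=4 SsWWnn=4 SsWwNn=8 SsWwnn=8 SswwNn=4 Sswwnn=4 ssWWNn=2 ssWWnn=2 ssWwNn=4 ssWwnn=4 sswwNn=2 sswwnn=2
S_ W_ nn hits 18/64; gcd=2; 18÷2/64÷2 = 9/32

P(S_ W_ nn) = 9/32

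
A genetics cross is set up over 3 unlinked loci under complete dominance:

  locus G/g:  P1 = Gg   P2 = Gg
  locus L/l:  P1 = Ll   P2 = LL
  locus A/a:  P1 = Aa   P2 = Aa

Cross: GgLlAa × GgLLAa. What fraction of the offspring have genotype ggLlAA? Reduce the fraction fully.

P(ggLlAA) = 1/32

GgLlAa gametes: GLA×1, GLa×1, GlA×1, Gla×1, gLA×1, gLa×1, glA×1, gla×1
GgLLAa gametes: GLA×2, GLa×2, gLA×2, gLa×2
GgLlAa×GgLLAa grid (8·8=64): GGLLAA=2 GGLLAa=4 GGLLaa=2 GGLlAA=2 GGLlAa=4 GGLlaa=2 GgLLAA=4 GgLLAa=8 GgLLaa=4 GgLlAA=4 GgLlAa=8 GgLlaa=4 ggLLAA=2 ggLLAa=4 ggLLaa=2 ggLlAA=2 ggLlAa=4 ggLlaa=2
ggLlAA hits 2/64; gcd=2; 2÷2/64÷2 = 1/32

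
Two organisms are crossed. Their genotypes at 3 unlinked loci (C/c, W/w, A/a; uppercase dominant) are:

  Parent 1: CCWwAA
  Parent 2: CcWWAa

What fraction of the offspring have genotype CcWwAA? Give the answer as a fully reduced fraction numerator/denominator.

CCWwAA gametes: CWA×4, CwA×4
CcWWAa gametes: CWA×2, CWa×2, cWA×2, cWa×2
CCWwAA×CcWWAa grid (8·8=64): CCWWAA=8 CCWWAa=8 CCWwAA=8 CCWwAa=8 CcWWAA=8 CcWWAa=8 CcWwAA=8 CcWwAa=8
CcWwAA hits 8/64; gcd=8; 8÷8/64÷8 = 1/8

P(CcWwAA) = 1/8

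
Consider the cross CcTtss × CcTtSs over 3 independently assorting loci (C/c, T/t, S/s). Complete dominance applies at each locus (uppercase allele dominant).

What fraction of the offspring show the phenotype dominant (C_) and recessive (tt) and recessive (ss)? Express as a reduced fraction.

CcTtss gametes: CTs×2, Cts×2, cTs×2, cts×2
CcTtSs gametes: CTS×1, CTs×1, CtS×1, Cts×1, cTS×1, cTs×1, ctS×1, cts×1
CcTtss×CcTtSs grid (8·8=64): CCTTSs=2 CCTTss=2 CCTtSs=4 CCTtss=4 CCttSs=2 CCttss=2 CcTTSs=4 CcTTss=4 CcTtSs=8 CcTtss=8 CcttSs=4 Ccttss=4 ccTTSs=2 ccTTss=2 ccTtSs=4 ccTtss=4 ccttSs=2 ccttss=2
C_ tt ss hits 6/64; gcd=2; 6÷2/64÷2 = 3/32

P(C_ tt ss) = 3/32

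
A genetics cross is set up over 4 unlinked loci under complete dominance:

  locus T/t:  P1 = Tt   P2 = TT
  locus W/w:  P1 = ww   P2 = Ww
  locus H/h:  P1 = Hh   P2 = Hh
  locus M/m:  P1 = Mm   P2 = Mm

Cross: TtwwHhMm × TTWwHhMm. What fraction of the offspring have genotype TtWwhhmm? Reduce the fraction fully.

P(TtWwhhmm) = 1/64

TtwwHhMm gametes: TwHM×2, TwHm×2, TwhM×2, Twhm×2, twHM×2, twHm×2, twhM×2, twhm×2
TTWwHhMm gametes: TWHM×2, TWHm×2, TWhM×2, TWhm×2, TwHM×2, TwHm×2, TwhM×2, Twhm×2
TtwwHhMm×TTWwHhMm grid (16·16=256): TTWwHHMM=4 TTWwHHMm=8 TTWwHHmm=4 TTWwHhMM=8 TTWwHhMm=16 TTWwHhmm=8 TTWwhhMM=4 TTWwhhMm=8 TTWwhhmm=4 TTwwHHMM=4 TTwwHHMm=8 TTwwHHmm=4 TTwwHhMM=8 TTwwHhMm=16 TTwwHhmm=8 TTwwhhMM=4 TTwwhhMm=8 TTwwhhmm=4 TtWwHHMM=4 TtWwHHMm=8 TtWwHHmm=4 TtWwHhMM=8 TtWwHhMm=16 TtWwHhmm=8 TtWwhhMM=4 TtWwhhMm=8 TtWwhhmm=4 TtwwHHMM=4 TtwwHHMm=8 TtwwHHmm=4 TtwwHhMM=8 TtwwHhMm=16 TtwwHhmm=8 TtwwhhMM=4 TtwwhhMm=8 Ttwwhhmm=4
TtWwhhmm hits 4/256; gcd=4; 4÷4/256÷4 = 1/64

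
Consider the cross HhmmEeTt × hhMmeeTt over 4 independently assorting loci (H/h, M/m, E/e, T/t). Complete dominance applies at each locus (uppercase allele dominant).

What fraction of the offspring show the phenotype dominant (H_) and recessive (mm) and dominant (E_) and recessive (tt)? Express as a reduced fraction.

HhmmEeTt gametes: HmET×2, HmEt×2, HmeT×2, Hmet×2, hmET×2, hmEt×2, hmeT×2, hmet×2
hhMmeeTt gametes: hMeT×4, hMet×4, hmeT×4, hmet×4
HhmmEeTt×hhMmeeTt grid (16·16=256): HhMmEeTT=8 HhMmEeTt=16 HhMmEett=8 HhMmeeTT=8 HhMmeeTt=16 HhMmeett=8 HhmmEeTT=8 HhmmEeTt=16 HhmmEett=8 HhmmeeTT=8 HhmmeeTt=16 Hhmmeett=8 hhMmEeTT=8 hhMmEeTt=16 hhMmEett=8 hhMmeeTT=8 hhMmeeTt=16 hhMmeett=8 hhmmEeTT=8 hhmmEeTt=16 hhmmEett=8 hhmmeeTT=8 hhmmeeTt=16 hhmmeett=8
H_ mm E_ tt hits 8/256; gcd=8; 8÷8/256÷8 = 1/32

P(H_ mm E_ tt) = 1/32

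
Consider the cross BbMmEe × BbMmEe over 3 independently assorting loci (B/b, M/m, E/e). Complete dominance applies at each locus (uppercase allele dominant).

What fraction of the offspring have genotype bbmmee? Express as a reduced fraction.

P(bbmmee) = 1/64

BbMmEe gametes: BME×1, BMe×1, BmE×1, Bme×1, bME×1, bMe×1, bmE×1, bme×1
BbMmEe gametes: BME×1, BMe×1, BmE×1, Bme×1, bME×1, bMe×1, bmE×1, bme×1
BbMmEe×BbMmEe grid (8·8=64): BBMMEE=1 BBMMEe=2 BBMMee=1 BBMmEE=2 BBMmEe=4 BBMmee=2 BBmmEE=1 BBmmEe=2 BBmmee=1 BbMMEE=2 BbMMEe=4 BbMMee=2 BbMmEE=4 BbMmEe=8 BbMmee=4 BbmmEE=2 BbmmEe=4 Bbmmee=2 bbMMEE=1 bbMMEe=2 bbMMee=1 bbMmEE=2 bbMmEe=4 bbMmee=2 bbmmEE=1 bbmmEe=2 bbmmee=1
bbmmee hits 1/64; gcd=1; 1÷1/64÷1 = 1/64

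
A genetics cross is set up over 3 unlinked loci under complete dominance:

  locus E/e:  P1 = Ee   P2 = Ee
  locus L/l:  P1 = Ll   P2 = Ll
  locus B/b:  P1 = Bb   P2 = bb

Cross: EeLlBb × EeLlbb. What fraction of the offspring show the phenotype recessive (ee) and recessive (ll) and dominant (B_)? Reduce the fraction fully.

EeLlBb gametes: ELB×1, ELb×1, ElB×1, Elb×1, eLB×1, eLb×1, elB×1, elb×1
EeLlbb gametes: ELb×2, Elb×2, eLb×2, elb×2
EeLlBb×EeLlbb grid (8·8=64): EELLBb=2 EELLbb=2 EELlBb=4 EELlbb=4 EEllBb=2 EEllbb=2 EeLLBb=4 EeLLbb=4 EeLlBb=8 EeLlbb=8 EellBb=4 Eellbb=4 eeLLBb=2 eeLLbb=2 eeLlBb=4 eeLlbb=4 eellBb=2 eellbb=2
ee ll B_ hits 2/64; gcd=2; 2÷2/64÷2 = 1/32

P(ee ll B_) = 1/32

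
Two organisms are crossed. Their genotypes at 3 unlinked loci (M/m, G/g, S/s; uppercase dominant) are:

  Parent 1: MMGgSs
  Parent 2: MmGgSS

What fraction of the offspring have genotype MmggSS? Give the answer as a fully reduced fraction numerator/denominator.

P(MmggSS) = 1/16

MMGgSs gametes: MGS×2, MGs×2, MgS×2, Mgs×2
MmGgSS gametes: MGS×2, MgS×2, mGS×2, mgS×2
MMGgSs×MmGgSS grid (8·8=64): MMGGSS=4 MMGGSs=4 MMGgSS=8 MMGgSs=8 MMggSS=4 MMggSs=4 MmGGSS=4 MmGGSs=4 MmGgSS=8 MmGgSs=8 MmggSS=4 MmggSs=4
MmggSS hits 4/64; gcd=4; 4÷4/64÷4 = 1/16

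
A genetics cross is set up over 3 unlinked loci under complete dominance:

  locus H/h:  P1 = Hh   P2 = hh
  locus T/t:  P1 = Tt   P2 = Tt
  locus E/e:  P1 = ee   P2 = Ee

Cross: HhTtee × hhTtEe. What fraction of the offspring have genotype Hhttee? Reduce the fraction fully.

P(Hhttee) = 1/16

HhTtee gametes: HTe×2, Hte×2, hTe×2, hte×2
hhTtEe gametes: hTE×2, hTe×2, htE×2, hte×2
HhTtee×hhTtEe grid (8·8=64): HhTTEe=4 HhTTee=4 HhTtEe=8 HhTtee=8 HhttEe=4 Hhttee=4 hhTTEe=4 hhTTee=4 hhTtEe=8 hhTtee=8 hhttEe=4 hhttee=4
Hhttee hits 4/64; gcd=4; 4÷4/64÷4 = 1/16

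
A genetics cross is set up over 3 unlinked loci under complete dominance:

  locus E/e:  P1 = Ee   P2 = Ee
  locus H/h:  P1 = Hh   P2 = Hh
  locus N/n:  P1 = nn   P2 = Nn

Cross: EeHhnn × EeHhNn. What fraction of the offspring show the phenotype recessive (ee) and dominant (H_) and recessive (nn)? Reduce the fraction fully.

EeHhnn gametes: EHn×2, Ehn×2, eHn×2, ehn×2
EeHhNn gametes: EHN×1, EHn×1, EhN×1, Ehn×1, eHN×1, eHn×1, ehN×1, ehn×1
EeHhnn×EeHhNn grid (8·8=64): EEHHNn=2 EEHHnn=2 EEHhNn=4 EEHhnn=4 EEhhNn=2 EEhhnn=2 EeHHNn=4 EeHHnn=4 EeHhNn=8 EeHhnn=8 EehhNn=4 Eehhnn=4 eeHHNn=2 eeHHnn=2 eeHhNn=4 eeHhnn=4 eehhNn=2 eehhnn=2
ee H_ nn hits 6/64; gcd=2; 6÷2/64÷2 = 3/32

P(ee H_ nn) = 3/32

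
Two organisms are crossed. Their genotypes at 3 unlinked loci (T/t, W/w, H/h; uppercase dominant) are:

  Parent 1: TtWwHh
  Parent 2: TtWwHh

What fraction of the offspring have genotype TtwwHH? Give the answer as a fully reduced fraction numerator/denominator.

TtWwHh gametes: TWH×1, TWh×1, TwH×1, Twh×1, tWH×1, tWh×1, twH×1, twh×1
TtWwHh gametes: TWH×1, TWh×1, TwH×1, Twh×1, tWH×1, tWh×1, twH×1, twh×1
TtWwHh×TtWwHh grid (8·8=64): TTWWHH=1 TTWWHh=2 TTWWhh=1 TTWwHH=2 TTWwHh=4 TTWwhh=2 TTwwHH=1 TTwwHh=2 TTwwhh=1 TtWWHH=2 TtWWHh=4 TtWWhh=2 TtWwHH=4 TtWwHh=8 TtWwhh=4 TtwwHH=2 TtwwHh=4 Ttwwhh=2 ttWWHH=1 ttWWHh=2 ttWWhh=1 ttWwHH=2 ttWwHh=4 ttWwhh=2 ttwwHH=1 ttwwHh=2 ttwwhh=1
TtwwHH hits 2/64; gcd=2; 2÷2/64÷2 = 1/32

P(TtwwHH) = 1/32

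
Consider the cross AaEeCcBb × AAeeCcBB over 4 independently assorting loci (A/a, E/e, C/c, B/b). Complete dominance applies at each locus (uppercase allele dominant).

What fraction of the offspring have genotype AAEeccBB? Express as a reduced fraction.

P(AAEeccBB) = 1/32

AaEeCcBb gametes: AECB×1, AECb×1, AEcB×1, AEcb×1, AeCB×1, AeCb×1, AecB×1, Aecb×1, aECB×1, aECb×1, aEcB×1, aEcb×1, aeCB×1, aeCb×1, aecB×1, aecb×1
AAeeCcBB gametes: AeCB×8, AecB×8
AaEeCcBb×AAeeCcBB grid (16·16=256): AAEeCCBB=8 AAEeCCBb=8 AAEeCcBB=16 AAEeCcBb=16 AAEeccBB=8 AAEeccBb=8 AAeeCCBB=8 AAeeCCBb=8 AAeeCcBB=16 AAeeCcBb=16 AAeeccBB=8 AAeeccBb=8 AaEeCCBB=8 AaEeCCBb=8 AaEeCcBB=16 AaEeCcBb=16 AaEeccBB=8 AaEeccBb=8 AaeeCCBB=8 AaeeCCBb=8 AaeeCcBB=16 AaeeCcBb=16 AaeeccBB=8 AaeeccBb=8
AAEeccBB hits 8/256; gcd=8; 8÷8/256÷8 = 1/32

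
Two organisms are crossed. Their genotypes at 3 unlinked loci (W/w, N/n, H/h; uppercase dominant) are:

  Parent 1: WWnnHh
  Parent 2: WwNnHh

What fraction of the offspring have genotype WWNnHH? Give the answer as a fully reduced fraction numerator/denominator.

WWnnHh gametes: WnH×4, Wnh×4
WwNnHh gametes: WNH×1, WNh×1, WnH×1, Wnh×1, wNH×1, wNh×1, wnH×1, wnh×1
WWnnHh×WwNnHh grid (8·8=64): WWNnHH=4 WWNnHh=8 WWNnhh=4 WWnnHH=4 WWnnHh=8 WWnnhh=4 WwNnHH=4 WwNnHh=8 WwNnhh=4 WwnnHH=4 WwnnHh=8 Wwnnhh=4
WWNnHH hits 4/64; gcd=4; 4÷4/64÷4 = 1/16

P(WWNnHH) = 1/16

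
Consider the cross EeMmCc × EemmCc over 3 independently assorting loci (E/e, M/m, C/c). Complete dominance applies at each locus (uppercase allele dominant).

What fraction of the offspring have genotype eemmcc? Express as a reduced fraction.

EeMmCc gametes: EMC×1, EMc×1, EmC×1, Emc×1, eMC×1, eMc×1, emC×1, emc×1
EemmCc gametes: EmC×2, Emc×2, emC×2, emc×2
EeMmCc×EemmCc grid (8·8=64): EEMmCC=2 EEMmCc=4 EEMmcc=2 EEmmCC=2 EEmmCc=4 EEmmcc=2 EeMmCC=4 EeMmCc=8 EeMmcc=4 EemmCC=4 EemmCc=8 Eemmcc=4 eeMmCC=2 eeMmCc=4 eeMmcc=2 eemmCC=2 eemmCc=4 eemmcc=2
eemmcc hits 2/64; gcd=2; 2÷2/64÷2 = 1/32

P(eemmcc) = 1/32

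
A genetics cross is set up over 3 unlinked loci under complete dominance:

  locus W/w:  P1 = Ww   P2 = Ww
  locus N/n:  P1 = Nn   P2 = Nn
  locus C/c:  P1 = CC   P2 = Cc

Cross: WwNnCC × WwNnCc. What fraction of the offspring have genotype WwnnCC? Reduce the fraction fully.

WwNnCC gametes: WNC×2, WnC×2, wNC×2, wnC×2
WwNnCc gametes: WNC×1, WNc×1, WnC×1, Wnc×1, wNC×1, wNc×1, wnC×1, wnc×1
WwNnCC×WwNnCc grid (8·8=64): WWNNCC=2 WWNNCc=2 WWNnCC=4 WWNnCc=4 WWnnCC=2 WWnnCc=2 WwNNCC=4 WwNNCc=4 WwNnCC=8 WwNnCc=8 WwnnCC=4 WwnnCc=4 wwNNCC=2 wwNNCc=2 wwNnCC=4 wwNnCc=4 wwnnCC=2 wwnnCc=2
WwnnCC hits 4/64; gcd=4; 4÷4/64÷4 = 1/16

P(WwnnCC) = 1/16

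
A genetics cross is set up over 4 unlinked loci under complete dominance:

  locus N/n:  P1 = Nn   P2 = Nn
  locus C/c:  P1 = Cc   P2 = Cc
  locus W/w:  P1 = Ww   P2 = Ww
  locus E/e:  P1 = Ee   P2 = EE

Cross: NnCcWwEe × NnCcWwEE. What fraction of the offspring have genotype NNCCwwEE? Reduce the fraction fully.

P(NNCCwwEE) = 1/128

NnCcWwEe gametes: NCWE×1, NCWe×1, NCwE×1, NCwe×1, NcWE×1, NcWe×1, NcwE×1, Ncwe×1, nCWE×1, nCWe×1, nCwE×1, nCwe×1, ncWE×1, ncWe×1, ncwE×1, ncwe×1
NnCcWwEE gametes: NCWE×2, NCwE×2, NcWE×2, NcwE×2, nCWE×2, nCwE×2, ncWE×2, ncwE×2
NnCcWwEe×NnCcWwEE grid (16·16=256): NNCCWWEE=2 NNCCWWEe=2 NNCCWwEE=4 NNCCWwEe=4 NNCCwwEE=2 NNCCwwEe=2 NNCcWWEE=4 NNCcWWEe=4 NNCcWwEE=8 NNCcWwEe=8 NNCcwwEE=4 NNCcwwEe=4 NNccWWEE=2 NNccWWEe=2 NNccWwEE=4 NNccWwEe=4 NNccwwEE=2 NNccwwEe=2 NnCCWWEE=4 NnCCWWEe=4 NnCCWwEE=8 NnCCWwEe=8 NnCCwwEE=4 NnCCwwEe=4 NnCcWWEE=8 NnCcWWEe=8 NnCcWwEE=16 NnCcWwEe=16 NnCcwwEE=8 NnCcwwEe=8 NnccWWEE=4 NnccWWEe=4 NnccWwEE=8 NnccWwEe=8 NnccwwEE=4 NnccwwEe=4 nnCCWWEE=2 nnCCWWEe=2 nnCCWwEE=4 nnCCWwEe=4 nnCCwwEE=2 nnCCwwEe=2 nnCcWWEE=4 nnCcWWEe=4 nnCcWwEE=8 nnCcWwEe=8 nnCcwwEE=4 nnCcwwEe=4 nnccWWEE=2 nnccWWEe=2 nnccWwEE=4 nnccWwEe=4 nnccwwEE=2 nnccwwEe=2
NNCCwwEE hits 2/256; gcd=2; 2÷2/256÷2 = 1/128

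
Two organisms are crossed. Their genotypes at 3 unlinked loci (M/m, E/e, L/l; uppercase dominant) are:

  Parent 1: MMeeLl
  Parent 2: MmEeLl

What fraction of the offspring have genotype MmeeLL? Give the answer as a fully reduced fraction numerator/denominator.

MMeeLl gametes: MeL×4, Mel×4
MmEeLl gametes: MEL×1, MEl×1, MeL×1, Mel×1, mEL×1, mEl×1, meL×1, mel×1
MMeeLl×MmEeLl grid (8·8=64): MMEeLL=4 MMEeLl=8 MMEell=4 MMeeLL=4 MMeeLl=8 MMeell=4 MmEeLL=4 MmEeLl=8 MmEell=4 MmeeLL=4 MmeeLl=8 Mmeell=4
MmeeLL hits 4/64; gcd=4; 4÷4/64÷4 = 1/16

P(MmeeLL) = 1/16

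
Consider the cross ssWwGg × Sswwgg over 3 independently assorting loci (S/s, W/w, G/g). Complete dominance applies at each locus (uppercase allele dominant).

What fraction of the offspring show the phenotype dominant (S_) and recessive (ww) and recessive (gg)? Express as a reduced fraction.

P(S_ ww gg) = 1/8

ssWwGg gametes: sWG×2, sWg×2, swG×2, swg×2
Sswwgg gametes: Swg×4, swg×4
ssWwGg×Sswwgg grid (8·8=64): SsWwGg=8 SsWwgg=8 SswwGg=8 Sswwgg=8 ssWwGg=8 ssWwgg=8 sswwGg=8 sswwgg=8
S_ ww gg hits 8/64; gcd=8; 8÷8/64÷8 = 1/8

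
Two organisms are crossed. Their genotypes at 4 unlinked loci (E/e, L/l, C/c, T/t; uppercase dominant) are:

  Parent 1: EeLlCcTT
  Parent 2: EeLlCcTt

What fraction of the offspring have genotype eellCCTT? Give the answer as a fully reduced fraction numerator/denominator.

EeLlCcTT gametes: ELCT×2, ELcT×2, ElCT×2, ElcT×2, eLCT×2, eLcT×2, elCT×2, elcT×2
EeLlCcTt gametes: ELCT×1, ELCt×1, ELcT×1, ELct×1, ElCT×1, ElCt×1, ElcT×1, Elct×1, eLCT×1, eLCt×1, eLcT×1, eLct×1, elCT×1, elCt×1, elcT×1, elct×1
EeLlCcTT×EeLlCcTt grid (16·16=256): EELLCCTT=2 EELLCCTt=2 EELLCcTT=4 EELLCcTt=4 EELLccTT=2 EELLccTt=2 EELlCCTT=4 EELlCCTt=4 EELlCcTT=8 EELlCcTt=8 EELlccTT=4 EELlccTt=4 EEllCCTT=2 EEllCCTt=2 EEllCcTT=4 EEllCcTt=4 EEllccTT=2 EEllccTt=2 EeLLCCTT=4 EeLLCCTt=4 EeLLCcTT=8 EeLLCcTt=8 EeLLccTT=4 EeLLccTt=4 EeLlCCTT=8 EeLlCCTt=8 EeLlCcTT=16 EeLlCcTt=16 EeLlccTT=8 EeLlccTt=8 EellCCTT=4 EellCCTt=4 EellCcTT=8 EellCcTt=8 EellccTT=4 EellccTt=4 eeLLCCTT=2 eeLLCCTt=2 eeLLCcTT=4 eeLLCcTt=4 eeLLccTT=2 eeLLccTt=2 eeLlCCTT=4 eeLlCCTt=4 eeLlCcTT=8 eeLlCcTt=8 eeLlccTT=4 eeLlccTt=4 eellCCTT=2 eellCCTt=2 eellCcTT=4 eellCcTt=4 eellccTT=2 eellccTt=2
eellCCTT hits 2/256; gcd=2; 2÷2/256÷2 = 1/128

P(eellCCTT) = 1/128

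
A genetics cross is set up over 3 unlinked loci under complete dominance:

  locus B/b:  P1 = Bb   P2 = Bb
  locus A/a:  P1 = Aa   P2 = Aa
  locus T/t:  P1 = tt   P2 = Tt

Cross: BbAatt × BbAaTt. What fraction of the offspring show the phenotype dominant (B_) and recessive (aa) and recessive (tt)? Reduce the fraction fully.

P(B_ aa tt) = 3/32

BbAatt gametes: BAt×2, Bat×2, bAt×2, bat×2
BbAaTt gametes: BAT×1, BAt×1, BaT×1, Bat×1, bAT×1, bAt×1, baT×1, bat×1
BbAatt×BbAaTt grid (8·8=64): BBAATt=2 BBAAtt=2 BBAaTt=4 BBAatt=4 BBaaTt=2 BBaatt=2 BbAATt=4 BbAAtt=4 BbAaTt=8 BbAatt=8 BbaaTt=4 Bbaatt=4 bbAATt=2 bbAAtt=2 bbAaTt=4 bbAatt=4 bbaaTt=2 bbaatt=2
B_ aa tt hits 6/64; gcd=2; 6÷2/64÷2 = 3/32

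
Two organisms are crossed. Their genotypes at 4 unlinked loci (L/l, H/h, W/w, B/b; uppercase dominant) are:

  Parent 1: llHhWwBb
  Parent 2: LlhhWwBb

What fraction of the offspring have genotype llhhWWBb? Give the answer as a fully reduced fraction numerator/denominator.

P(llhhWWBb) = 1/32

llHhWwBb gametes: lHWB×2, lHWb×2, lHwB×2, lHwb×2, lhWB×2, lhWb×2, lhwB×2, lhwb×2
LlhhWwBb gametes: LhWB×2, LhWb×2, LhwB×2, Lhwb×2, lhWB×2, lhWb×2, lhwB×2, lhwb×2
llHhWwBb×LlhhWwBb grid (16·16=256): LlHhWWBB=4 LlHhWWBb=8 LlHhWWbb=4 LlHhWwBB=8 LlHhWwBb=16 LlHhWwbb=8 LlHhwwBB=4 LlHhwwBb=8 LlHhwwbb=4 LlhhWWBB=4 LlhhWWBb=8 LlhhWWbb=4 LlhhWwBB=8 LlhhWwBb=16 LlhhWwbb=8 LlhhwwBB=4 LlhhwwBb=8 Llhhwwbb=4 llHhWWBB=4 llHhWWBb=8 llHhWWbb=4 llHhWwBB=8 llHhWwBb=16 llHhWwbb=8 llHhwwBB=4 llHhwwBb=8 llHhwwbb=4 llhhWWBB=4 llhhWWBb=8 llhhWWbb=4 llhhWwBB=8 llhhWwBb=16 llhhWwbb=8 llhhwwBB=4 llhhwwBb=8 llhhwwbb=4
llhhWWBb hits 8/256; gcd=8; 8÷8/256÷8 = 1/32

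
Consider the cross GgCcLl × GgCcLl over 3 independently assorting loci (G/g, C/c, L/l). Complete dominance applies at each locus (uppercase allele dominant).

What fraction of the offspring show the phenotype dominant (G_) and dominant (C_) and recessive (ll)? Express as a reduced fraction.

P(G_ C_ ll) = 9/64

GgCcLl gametes: GCL×1, GCl×1, GcL×1, Gcl×1, gCL×1, gCl×1, gcL×1, gcl×1
GgCcLl gametes: GCL×1, GCl×1, GcL×1, Gcl×1, gCL×1, gCl×1, gcL×1, gcl×1
GgCcLl×GgCcLl grid (8·8=64): GGCCLL=1 GGCCLl=2 GGCCll=1 GGCcLL=2 GGCcLl=4 GGCcll=2 GGccLL=1 GGccLl=2 GGccll=1 GgCCLL=2 GgCCLl=4 GgCCll=2 GgCcLL=4 GgCcLl=8 GgCcll=4 GgccLL=2 GgccLl=4 Ggccll=2 ggCCLL=1 ggCCLl=2 ggCCll=1 ggCcLL=2 ggCcLl=4 ggCcll=2 ggccLL=1 ggccLl=2 ggccll=1
G_ C_ ll hits 9/64; gcd=1; 9÷1/64÷1 = 9/64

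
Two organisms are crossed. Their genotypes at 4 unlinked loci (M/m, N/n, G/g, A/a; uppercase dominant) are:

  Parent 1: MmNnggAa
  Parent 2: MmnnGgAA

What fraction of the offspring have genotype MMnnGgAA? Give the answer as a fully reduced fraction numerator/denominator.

MmNnggAa gametes: MNgA×2, MNga×2, MngA×2, Mnga×2, mNgA×2, mNga×2, mngA×2, mnga×2
MmnnGgAA gametes: MnGA×4, MngA×4, mnGA×4, mngA×4
MmNnggAa×MmnnGgAA grid (16·16=256): MMNnGgAA=8 MMNnGgAa=8 MMNnggAA=8 MMNnggAa=8 MMnnGgAA=8 MMnnGgAa=8 MMnnggAA=8 MMnnggAa=8 MmNnGgAA=16 MmNnGgAa=16 MmNnggAA=16 MmNnggAa=16 MmnnGgAA=16 MmnnGgAa=16 MmnnggAA=16 MmnnggAa=16 mmNnGgAA=8 mmNnGgAa=8 mmNnggAA=8 mmNnggAa=8 mmnnGgAA=8 mmnnGgAa=8 mmnnggAA=8 mmnnggAa=8
MMnnGgAA hits 8/256; gcd=8; 8÷8/256÷8 = 1/32

P(MMnnGgAA) = 1/32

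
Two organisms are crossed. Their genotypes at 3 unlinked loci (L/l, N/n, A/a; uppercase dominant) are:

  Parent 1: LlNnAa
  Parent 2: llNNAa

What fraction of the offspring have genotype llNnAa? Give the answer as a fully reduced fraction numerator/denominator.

P(llNnAa) = 1/8

LlNnAa gametes: LNA×1, LNa×1, LnA×1, Lna×1, lNA×1, lNa×1, lnA×1, lna×1
llNNAa gametes: lNA×4, lNa×4
LlNnAa×llNNAa grid (8·8=64): LlNNAA=4 LlNNAa=8 LlNNaa=4 LlNnAA=4 LlNnAa=8 LlNnaa=4 llNNAA=4 llNNAa=8 llNNaa=4 llNnAA=4 llNnAa=8 llNnaa=4
llNnAa hits 8/64; gcd=8; 8÷8/64÷8 = 1/8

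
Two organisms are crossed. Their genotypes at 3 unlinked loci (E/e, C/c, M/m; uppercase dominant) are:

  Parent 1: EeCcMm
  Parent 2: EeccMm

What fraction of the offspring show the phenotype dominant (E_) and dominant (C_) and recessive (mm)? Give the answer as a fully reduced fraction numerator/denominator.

EeCcMm gametes: ECM×1, ECm×1, EcM×1, Ecm×1, eCM×1, eCm×1, ecM×1, ecm×1
EeccMm gametes: EcM×2, Ecm×2, ecM×2, ecm×2
EeCcMm×EeccMm grid (8·8=64): EECcMM=2 EECcMm=4 EECcmm=2 EEccMM=2 EEccMm=4 EEccmm=2 EeCcMM=4 EeCcMm=8 EeCcmm=4 EeccMM=4 EeccMm=8 Eeccmm=4 eeCcMM=2 eeCcMm=4 eeCcmm=2 eeccMM=2 eeccMm=4 eeccmm=2
E_ C_ mm hits 6/64; gcd=2; 6÷2/64÷2 = 3/32

P(E_ C_ mm) = 3/32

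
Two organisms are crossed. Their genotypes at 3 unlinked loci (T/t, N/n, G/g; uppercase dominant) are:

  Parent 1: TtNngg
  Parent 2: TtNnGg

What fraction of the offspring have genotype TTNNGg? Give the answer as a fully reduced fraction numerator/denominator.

P(TTNNGg) = 1/32

TtNngg gametes: TNg×2, Tng×2, tNg×2, tng×2
TtNnGg gametes: TNG×1, TNg×1, TnG×1, Tng×1, tNG×1, tNg×1, tnG×1, tng×1
TtNngg×TtNnGg grid (8·8=64): TTNNGg=2 TTNNgg=2 TTNnGg=4 TTNngg=4 TTnnGg=2 TTnngg=2 TtNNGg=4 TtNNgg=4 TtNnGg=8 TtNngg=8 TtnnGg=4 Ttnngg=4 ttNNGg=2 ttNNgg=2 ttNnGg=4 ttNngg=4 ttnnGg=2 ttnngg=2
TTNNGg hits 2/64; gcd=2; 2÷2/64÷2 = 1/32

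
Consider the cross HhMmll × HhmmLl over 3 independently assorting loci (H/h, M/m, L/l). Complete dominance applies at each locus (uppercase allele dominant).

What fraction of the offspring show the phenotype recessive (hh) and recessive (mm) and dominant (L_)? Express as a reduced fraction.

HhMmll gametes: HMl×2, Hml×2, hMl×2, hml×2
HhmmLl gametes: HmL×2, Hml×2, hmL×2, hml×2
HhMmll×HhmmLl grid (8·8=64): HHMmLl=4 HHMmll=4 HHmmLl=4 HHmmll=4 HhMmLl=8 HhMmll=8 HhmmLl=8 Hhmmll=8 hhMmLl=4 hhMmll=4 hhmmLl=4 hhmmll=4
hh mm L_ hits 4/64; gcd=4; 4÷4/64÷4 = 1/16

P(hh mm L_) = 1/16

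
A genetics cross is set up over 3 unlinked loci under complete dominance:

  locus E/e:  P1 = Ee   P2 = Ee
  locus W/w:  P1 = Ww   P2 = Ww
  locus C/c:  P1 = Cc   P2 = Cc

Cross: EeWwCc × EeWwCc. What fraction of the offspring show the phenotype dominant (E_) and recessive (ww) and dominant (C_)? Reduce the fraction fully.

EeWwCc gametes: EWC×1, EWc×1, EwC×1, Ewc×1, eWC×1, eWc×1, ewC×1, ewc×1
EeWwCc gametes: EWC×1, EWc×1, EwC×1, Ewc×1, eWC×1, eWc×1, ewC×1, ewc×1
EeWwCc×EeWwCc grid (8·8=64): EEWWCC=1 EEWWCc=2 EEWWcc=1 EEWwCC=2 EEWwCc=4 EEWwcc=2 EEwwCC=1 EEwwCc=2 EEwwcc=1 EeWWCC=2 EeWWCc=4 EeWWcc=2 EeWwCC=4 EeWwCc=8 EeWwcc=4 EewwCC=2 EewwCc=4 Eewwcc=2 eeWWCC=1 eeWWCc=2 eeWWcc=1 eeWwCC=2 eeWwCc=4 eeWwcc=2 eewwCC=1 eewwCc=2 eewwcc=1
E_ ww C_ hits 9/64; gcd=1; 9÷1/64÷1 = 9/64

P(E_ ww C_) = 9/64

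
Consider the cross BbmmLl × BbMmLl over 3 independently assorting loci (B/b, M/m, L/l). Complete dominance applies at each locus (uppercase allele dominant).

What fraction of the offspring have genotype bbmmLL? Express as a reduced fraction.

BbmmLl gametes: BmL×2, Bml×2, bmL×2, bml×2
BbMmLl gametes: BML×1, BMl×1, BmL×1, Bml×1, bML×1, bMl×1, bmL×1, bml×1
BbmmLl×BbMmLl grid (8·8=64): BBMmLL=2 BBMmLl=4 BBMmll=2 BBmmLL=2 BBmmLl=4 BBmmll=2 BbMmLL=4 BbMmLl=8 BbMmll=4 BbmmLL=4 BbmmLl=8 Bbmmll=4 bbMmLL=2 bbMmLl=4 bbMmll=2 bbmmLL=2 bbmmLl=4 bbmmll=2
bbmmLL hits 2/64; gcd=2; 2÷2/64÷2 = 1/32

P(bbmmLL) = 1/32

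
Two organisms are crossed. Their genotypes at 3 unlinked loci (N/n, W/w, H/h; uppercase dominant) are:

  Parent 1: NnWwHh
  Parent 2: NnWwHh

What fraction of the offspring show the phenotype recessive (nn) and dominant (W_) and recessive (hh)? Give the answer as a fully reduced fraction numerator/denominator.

NnWwHh gametes: NWH×1, NWh×1, NwH×1, Nwh×1, nWH×1, nWh×1, nwH×1, nwh×1
NnWwHh gametes: NWH×1, NWh×1, NwH×1, Nwh×1, nWH×1, nWh×1, nwH×1, nwh×1
NnWwHh×NnWwHh grid (8·8=64): NNWWHH=1 NNWWHh=2 NNWWhh=1 NNWwHH=2 NNWwHh=4 NNWwhh=2 NNwwHH=1 NNwwHh=2 NNwwhh=1 NnWWHH=2 NnWWHh=4 NnWWhh=2 NnWwHH=4 NnWwHh=8 NnWwhh=4 NnwwHH=2 NnwwHh=4 Nnwwhh=2 nnWWHH=1 nnWWHh=2 nnWWhh=1 nnWwHH=2 nnWwHh=4 nnWwhh=2 nnwwHH=1 nnwwHh=2 nnwwhh=1
nn W_ hh hits 3/64; gcd=1; 3÷1/64÷1 = 3/64

P(nn W_ hh) = 3/64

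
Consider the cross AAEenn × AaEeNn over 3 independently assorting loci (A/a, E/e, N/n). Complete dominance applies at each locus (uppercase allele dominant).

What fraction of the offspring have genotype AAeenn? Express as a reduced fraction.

P(AAeenn) = 1/16

AAEenn gametes: AEn×4, Aen×4
AaEeNn gametes: AEN×1, AEn×1, AeN×1, Aen×1, aEN×1, aEn×1, aeN×1, aen×1
AAEenn×AaEeNn grid (8·8=64): AAEENn=4 AAEEnn=4 AAEeNn=8 AAEenn=8 AAeeNn=4 AAeenn=4 AaEENn=4 AaEEnn=4 AaEeNn=8 AaEenn=8 AaeeNn=4 Aaeenn=4
AAeenn hits 4/64; gcd=4; 4÷4/64÷4 = 1/16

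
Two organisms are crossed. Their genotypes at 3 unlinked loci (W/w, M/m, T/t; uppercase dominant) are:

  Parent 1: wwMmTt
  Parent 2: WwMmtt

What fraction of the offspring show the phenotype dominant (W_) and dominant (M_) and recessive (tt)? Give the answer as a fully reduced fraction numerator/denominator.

P(W_ M_ tt) = 3/16

wwMmTt gametes: wMT×2, wMt×2, wmT×2, wmt×2
WwMmtt gametes: WMt×2, Wmt×2, wMt×2, wmt×2
wwMmTt×WwMmtt grid (8·8=64): WwMMTt=4 WwMMtt=4 WwMmTt=8 WwMmtt=8 WwmmTt=4 Wwmmtt=4 wwMMTt=4 wwMMtt=4 wwMmTt=8 wwMmtt=8 wwmmTt=4 wwmmtt=4
W_ M_ tt hits 12/64; gcd=4; 12÷4/64÷4 = 3/16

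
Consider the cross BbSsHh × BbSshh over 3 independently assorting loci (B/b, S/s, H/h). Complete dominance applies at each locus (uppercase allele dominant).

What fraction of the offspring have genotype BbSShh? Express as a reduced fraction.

P(BbSShh) = 1/16

BbSsHh gametes: BSH×1, BSh×1, BsH×1, Bsh×1, bSH×1, bSh×1, bsH×1, bsh×1
BbSshh gametes: BSh×2, Bsh×2, bSh×2, bsh×2
BbSsHh×BbSshh grid (8·8=64): BBSSHh=2 BBSShh=2 BBSsHh=4 BBSshh=4 BBssHh=2 BBsshh=2 BbSSHh=4 BbSShh=4 BbSsHh=8 BbSshh=8 BbssHh=4 Bbsshh=4 bbSSHh=2 bbSShh=2 bbSsHh=4 bbSshh=4 bbssHh=2 bbsshh=2
BbSShh hits 4/64; gcd=4; 4÷4/64÷4 = 1/16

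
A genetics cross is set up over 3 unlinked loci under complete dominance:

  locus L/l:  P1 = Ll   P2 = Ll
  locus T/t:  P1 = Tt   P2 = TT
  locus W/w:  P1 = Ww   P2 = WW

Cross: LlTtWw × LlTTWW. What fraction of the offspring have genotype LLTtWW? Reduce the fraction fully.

LlTtWw gametes: LTW×1, LTw×1, LtW×1, Ltw×1, lTW×1, lTw×1, ltW×1, ltw×1
LlTTWW gametes: LTW×4, lTW×4
LlTtWw×LlTTWW grid (8·8=64): LLTTWW=4 LLTTWw=4 LLTtWW=4 LLTtWw=4 LlTTWW=8 LlTTWw=8 LlTtWW=8 LlTtWw=8 llTTWW=4 llTTWw=4 llTtWW=4 llTtWw=4
LLTtWW hits 4/64; gcd=4; 4÷4/64÷4 = 1/16

P(LLTtWW) = 1/16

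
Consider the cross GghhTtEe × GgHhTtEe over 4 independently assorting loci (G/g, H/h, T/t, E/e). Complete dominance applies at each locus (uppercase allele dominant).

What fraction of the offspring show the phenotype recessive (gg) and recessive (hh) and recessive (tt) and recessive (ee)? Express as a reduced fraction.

GghhTtEe gametes: GhTE×2, GhTe×2, GhtE×2, Ghte×2, ghTE×2, ghTe×2, ghtE×2, ghte×2
GgHhTtEe gametes: GHTE×1, GHTe×1, GHtE×1, GHte×1, GhTE×1, GhTe×1, GhtE×1, Ghte×1, gHTE×1, gHTe×1, gHtE×1, gHte×1, ghTE×1, ghTe×1, ghtE×1, ghte×1
GghhTtEe×GgHhTtEe grid (16·16=256): GGHhTTEE=2 GGHhTTEe=4 GGHhTTee=2 GGHhTtEE=4 GGHhTtEe=8 GGHhTtee=4 GGHhttEE=2 GGHhttEe=4 GGHhttee=2 GGhhTTEE=2 GGhhTTEe=4 GGhhTTee=2 GGhhTtEE=4 GGhhTtEe=8 GGhhTtee=4 GGhhttEE=2 GGhhttEe=4 GGhhttee=2 GgHhTTEE=4 GgHhTTEe=8 GgHhTTee=4 GgHhTtEE=8 GgHhTtEe=16 GgHhTtee=8 GgHhttEE=4 GgHhttEe=8 GgHhttee=4 GghhTTEE=4 GghhTTEe=8 GghhTTee=4 GghhTtEE=8 GghhTtEe=16 GghhTtee=8 GghhttEE=4 GghhttEe=8 Gghhttee=4 ggHhTTEE=2 ggHhTTEe=4 ggHhTTee=2 ggHhTtEE=4 ggHhTtEe=8 ggHhTtee=4 ggHhttEE=2 ggHhttEe=4 ggHhttee=2 gghhTTEE=2 gghhTTEe=4 gghhTTee=2 gghhTtEE=4 gghhTtEe=8 gghhTtee=4 gghhttEE=2 gghhttEe=4 gghhttee=2
gg hh tt ee hits 2/256; gcd=2; 2÷2/256÷2 = 1/128

P(gg hh tt ee) = 1/128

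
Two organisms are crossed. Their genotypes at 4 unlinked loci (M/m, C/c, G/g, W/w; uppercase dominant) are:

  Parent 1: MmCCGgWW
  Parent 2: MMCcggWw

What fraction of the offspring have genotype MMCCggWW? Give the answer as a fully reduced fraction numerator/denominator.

MmCCGgWW gametes: MCGW×4, MCgW×4, mCGW×4, mCgW×4
MMCcggWw gametes: MCgW×4, MCgw×4, McgW×4, Mcgw×4
MmCCGgWW×MMCcggWw grid (16·16=256): MMCCGgWW=16 MMCCGgWw=16 MMCCggWW=16 MMCCggWw=16 MMCcGgWW=16 MMCcGgWw=16 MMCcggWW=16 MMCcggWw=16 MmCCGgWW=16 MmCCGgWw=16 MmCCggWW=16 MmCCggWw=16 MmCcGgWW=16 MmCcGgWw=16 MmCcggWW=16 MmCcggWw=16
MMCCggWW hits 16/256; gcd=16; 16÷16/256÷16 = 1/16

P(MMCCggWW) = 1/16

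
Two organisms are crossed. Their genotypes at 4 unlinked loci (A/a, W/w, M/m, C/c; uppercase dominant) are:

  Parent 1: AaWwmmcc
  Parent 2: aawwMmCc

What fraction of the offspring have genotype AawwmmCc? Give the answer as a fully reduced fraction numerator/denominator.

P(AawwmmCc) = 1/16

AaWwmmcc gametes: AWmc×4, Awmc×4, aWmc×4, awmc×4
aawwMmCc gametes: awMC×4, awMc×4, awmC×4, awmc×4
AaWwmmcc×aawwMmCc grid (16·16=256): AaWwMmCc=16 AaWwMmcc=16 AaWwmmCc=16 AaWwmmcc=16 AawwMmCc=16 AawwMmcc=16 AawwmmCc=16 Aawwmmcc=16 aaWwMmCc=16 aaWwMmcc=16 aaWwmmCc=16 aaWwmmcc=16 aawwMmCc=16 aawwMmcc=16 aawwmmCc=16 aawwmmcc=16
AawwmmCc hits 16/256; gcd=16; 16÷16/256÷16 = 1/16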